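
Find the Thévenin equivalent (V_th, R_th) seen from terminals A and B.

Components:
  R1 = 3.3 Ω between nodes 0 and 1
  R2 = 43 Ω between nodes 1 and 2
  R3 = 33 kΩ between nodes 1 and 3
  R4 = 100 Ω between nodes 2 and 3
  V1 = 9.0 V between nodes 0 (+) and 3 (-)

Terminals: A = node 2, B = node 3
Step 1 — V_th is the open-circuit voltage V_A - V_B (nothing connected across the terminals).
Nodal analysis, taking node 3 as the 0 V reference.
Source V1 fixes V_0 = 9 V.
KCL at each unknown node (sum of currents leaving = 0; resistances in Ω):
  Node 1: (V_1 - 9)/3.3 + (V_1 - V_2)/43 + (V_1 - 0)/33000 = 0
  Node 2: (V_2 - V_1)/43 + (V_2 - 0)/100 = 0
Collecting terms (coefficients in siemens):
  0.3263·V_1 - 0.02326·V_2 = 2.727
  0.03326·V_2 - 0.02326·V_1 = 0
Determinant D = (0.3263)(0.03326) - (-0.02326)(-0.02326) = 0.01031
V_1 = [(2.727)(0.03326) - (-0.02326)(0)]/D = 8.796 V
V_2 = [(0.3263)(0) - (2.727)(-0.02326)]/D = 6.151 V
V_th = V_2 - V_3 = 6.151 - 0 = 6.151 V
Step 2 — R_th: zero the source — replace V1 by a short circuit (node 3 merges into node 0) — and find the resistance seen between A (node 2) and B (node 0).
Reduce the network between node 2 (A) and node 0 (B) by series/parallel combination:
  Rp1 = R1 ‖ R3 (parallel, both between nodes 0 and 1) = 1/(1/3.3 + 1/33000) = 3.3 Ω
  Rs1 = R2 + Rp1 (series, joined only at node 1) = 43 + 3.3 = 46.3 Ω
  Rp2 = R4 ‖ Rs1 (parallel, both between nodes 0 and 2) = 1/(1/100 + 1/46.3) = 31.65 Ω
R_th = 31.65 Ω

Final answer: V_th = 6.151 V, R_th = 31.65 Ω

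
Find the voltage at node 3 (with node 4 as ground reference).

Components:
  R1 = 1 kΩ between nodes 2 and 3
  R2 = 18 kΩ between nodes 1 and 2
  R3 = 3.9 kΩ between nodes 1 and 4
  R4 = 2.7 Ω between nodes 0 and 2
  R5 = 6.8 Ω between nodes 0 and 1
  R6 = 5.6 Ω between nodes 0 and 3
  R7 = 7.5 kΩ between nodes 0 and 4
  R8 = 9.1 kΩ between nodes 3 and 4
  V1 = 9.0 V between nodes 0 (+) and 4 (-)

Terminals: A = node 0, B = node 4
Nodal analysis, taking node 4 as the 0 V reference.
Source V1 fixes V_0 = 9 V.
KCL at each unknown node (sum of currents leaving = 0; resistances in Ω):
  Node 1: (V_1 - V_2)/18000 + (V_1 - 0)/3900 + (V_1 - 9)/6.8 = 0
  Node 2: (V_2 - V_3)/1000 + (V_2 - V_1)/18000 + (V_2 - 9)/2.7 = 0
  Node 3: (V_3 - V_2)/1000 + (V_3 - 9)/5.6 + (V_3 - 0)/9100 = 0
Collecting terms (coefficients in siemens):
  0.1474·V_1 - 0.00005556·V_2 = 1.324
  0.3714·V_2 - 0.00005556·V_1 - 0.001·V_3 = 3.333
  0.1797·V_3 - 0.001·V_2 = 1.607
Solving these 3 simultaneous equations (Gaussian elimination) gives:
  V_1 = 8.984 V, V_2 = 9 V, V_3 = 8.994 V
The requested potential is V_3 = 8.994 V.

Final answer: V_3 = 8.994 V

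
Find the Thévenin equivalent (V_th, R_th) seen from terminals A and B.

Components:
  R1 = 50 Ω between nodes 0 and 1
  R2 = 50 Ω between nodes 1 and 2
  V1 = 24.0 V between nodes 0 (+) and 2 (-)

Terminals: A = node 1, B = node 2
Step 1 — V_th is the open-circuit voltage V_A - V_B (nothing connected across the terminals).
Nodal analysis, taking node 2 as the 0 V reference.
Source V1 fixes V_0 = 24 V.
KCL at each unknown node (sum of currents leaving = 0; resistances in Ω):
  Node 1: (V_1 - 24)/50 + (V_1 - 0)/50 = 0
Collecting terms: 0.04 × V_1 = 0.48  =>  V_1 = 12 V
V_th = V_1 - V_2 = 12 - 0 = 12 V
Step 2 — R_th: zero the source — replace V1 by a short circuit (node 2 merges into node 0) — and find the resistance seen between A (node 1) and B (node 0).
Reduce the network between node 1 (A) and node 0 (B) by series/parallel combination:
  Rp1 = R1 ‖ R2 (parallel, both between nodes 0 and 1) = 1/(1/50 + 1/50) = 25 Ω
R_th = 25 Ω

Final answer: V_th = 12 V, R_th = 25 Ω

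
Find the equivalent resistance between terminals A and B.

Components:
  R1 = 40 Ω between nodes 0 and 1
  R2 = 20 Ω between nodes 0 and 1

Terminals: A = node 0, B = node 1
Reduce the network between node 0 (A) and node 1 (B) by series/parallel combination:
  Rp1 = R1 ‖ R2 (parallel, both between nodes 0 and 1) = 1/(1/40 + 1/20) = 13.33 Ω
R_eq = 13.33 Ω

Final answer: 13.33 Ω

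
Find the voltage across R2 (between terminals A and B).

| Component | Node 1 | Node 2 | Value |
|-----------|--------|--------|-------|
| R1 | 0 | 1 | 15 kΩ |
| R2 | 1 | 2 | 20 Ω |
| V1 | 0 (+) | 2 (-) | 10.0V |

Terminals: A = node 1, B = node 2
R1 and R2 are in series across V1 (node 0 → node 1 → node 2), and the output A–B is taken across R2, so this is a voltage divider.
Series current: I = V1/(R1 + R2) = 10/(15000 + 20) = 10/15020 = 0.0006658 A
V_R2 = I × R2 = V1 × R2/(R1 + R2) = 10 × 20/15020 = 0.01332 V

Final answer: 0.01332 V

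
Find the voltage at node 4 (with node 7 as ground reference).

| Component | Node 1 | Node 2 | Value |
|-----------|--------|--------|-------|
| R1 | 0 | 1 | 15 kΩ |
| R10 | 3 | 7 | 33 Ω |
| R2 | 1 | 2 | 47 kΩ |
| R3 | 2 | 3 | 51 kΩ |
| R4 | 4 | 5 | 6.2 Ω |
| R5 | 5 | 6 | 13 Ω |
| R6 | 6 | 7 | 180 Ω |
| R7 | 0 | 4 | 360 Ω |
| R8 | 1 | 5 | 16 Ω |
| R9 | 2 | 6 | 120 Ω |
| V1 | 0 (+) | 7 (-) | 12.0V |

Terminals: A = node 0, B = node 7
Nodal analysis, taking node 7 as the 0 V reference.
Source V1 fixes V_0 = 12 V.
KCL at each unknown node (sum of currents leaving = 0; resistances in Ω):
  Node 1: (V_1 - 12)/15000 + (V_1 - V_2)/47000 + (V_1 - V_5)/16 = 0
  Node 2: (V_2 - V_1)/47000 + (V_2 - V_3)/51000 + (V_2 - V_6)/120 = 0
  Node 3: (V_3 - V_2)/51000 + (V_3 - 0)/33 = 0
  Node 4: (V_4 - V_5)/6.2 + (V_4 - 12)/360 = 0
  Node 5: (V_5 - V_4)/6.2 + (V_5 - V_6)/13 + (V_5 - V_1)/16 = 0
  Node 6: (V_6 - V_5)/13 + (V_6 - 0)/180 + (V_6 - V_2)/120 = 0
Collecting terms (coefficients in siemens):
  0.06259·V_1 - 0.00002128·V_2 - 0.0625·V_5 = 0.0008
  0.008374·V_2 - 0.00002128·V_1 - 0.00001961·V_3 - 0.008333·V_6 = 0
  0.03032·V_3 - 0.00001961·V_2 = 0
  0.1641·V_4 - 0.1613·V_5 = 0.03333
  0.3007·V_5 - 0.0625·V_1 - 0.1613·V_4 - 0.07692·V_6 = 0
  0.09081·V_6 - 0.008333·V_2 - 0.07692·V_5 = 0
Solving these 6 simultaneous equations (Gaussian elimination) gives:
  V_1 = 4.206 V, V_2 = 3.906 V, V_3 = 0.002526 V, V_4 = 4.33 V
  V_5 = 4.198 V, V_6 = 3.915 V
The requested potential is V_4 = 4.33 V.

Final answer: V_4 = 4.33 V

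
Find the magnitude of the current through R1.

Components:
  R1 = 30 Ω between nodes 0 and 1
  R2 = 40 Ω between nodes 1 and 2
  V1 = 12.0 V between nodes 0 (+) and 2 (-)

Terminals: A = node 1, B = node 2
Nodal analysis, taking node 2 as the 0 V reference.
Source V1 fixes V_0 = 12 V.
KCL at each unknown node (sum of currents leaving = 0; resistances in Ω):
  Node 1: (V_1 - 12)/30 + (V_1 - 0)/40 = 0
Collecting terms: 0.05833 × V_1 = 0.4  =>  V_1 = 6.857 V
I_R1 = (V_0 - V_1)/R1 = (12 - 6.857)/30 = 0.1714 A
|I_R1| = 0.1714 A

Final answer: |I_R1| = 0.1714 A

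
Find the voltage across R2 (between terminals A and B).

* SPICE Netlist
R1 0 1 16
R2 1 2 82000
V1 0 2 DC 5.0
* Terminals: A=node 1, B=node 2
R1 and R2 are in series across V1 (node 0 → node 1 → node 2), and the output A–B is taken across R2, so this is a voltage divider.
Series current: I = V1/(R1 + R2) = 5/(16 + 82000) = 5/82020 = 0.00006096 A
V_R2 = I × R2 = V1 × R2/(R1 + R2) = 5 × 82000/82020 = 4.999 V

Final answer: 4.999 V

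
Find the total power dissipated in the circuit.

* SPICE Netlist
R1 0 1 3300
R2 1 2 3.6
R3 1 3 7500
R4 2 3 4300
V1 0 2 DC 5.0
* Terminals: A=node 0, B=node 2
Nodal analysis, taking node 2 as the 0 V reference.
Source V1 fixes V_0 = 5 V.
KCL at each unknown node (sum of currents leaving = 0; resistances in Ω):
  Node 1: (V_1 - 5)/3300 + (V_1 - 0)/3.6 + (V_1 - V_3)/7500 = 0
  Node 3: (V_3 - V_1)/7500 + (V_3 - 0)/4300 = 0
Collecting terms (coefficients in siemens):
  0.2782·V_1 - 0.0001333·V_3 = 0.001515
  0.0003659·V_3 - 0.0001333·V_1 = 0
Determinant D = (0.2782)(0.0003659) - (-0.0001333)(-0.0001333) = 0.0001018
V_1 = [(0.001515)(0.0003659) - (-0.0001333)(0)]/D = 0.005447 V
V_3 = [(0.2782)(0) - (0.001515)(-0.0001333)]/D = 0.001985 V
Power in each resistor, P = (ΔV)²/R:
  P_R1 = (5 - 0.005447)²/3300 = 0.007559 W
  P_R2 = (0.005447 - 0)²/3.6 = 0.000008241 W
  P_R3 = (0.005447 - 0.001985)²/7500 = 0.000000001598 W
  P_R4 = (0 - 0.001985)²/4300 = 0.0000000009162 W
P_total = P_R1 + P_R2 + P_R3 + P_R4 = 0.007568 W

Final answer: 0.007568 W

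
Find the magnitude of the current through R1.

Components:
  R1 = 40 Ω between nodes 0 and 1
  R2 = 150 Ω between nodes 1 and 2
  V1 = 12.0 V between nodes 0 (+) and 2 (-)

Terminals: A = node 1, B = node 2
Nodal analysis, taking node 2 as the 0 V reference.
Source V1 fixes V_0 = 12 V.
KCL at each unknown node (sum of currents leaving = 0; resistances in Ω):
  Node 1: (V_1 - 12)/40 + (V_1 - 0)/150 = 0
Collecting terms: 0.03167 × V_1 = 0.3  =>  V_1 = 9.474 V
I_R1 = (V_0 - V_1)/R1 = (12 - 9.474)/40 = 0.06316 A
|I_R1| = 0.06316 A

Final answer: |I_R1| = 0.06316 A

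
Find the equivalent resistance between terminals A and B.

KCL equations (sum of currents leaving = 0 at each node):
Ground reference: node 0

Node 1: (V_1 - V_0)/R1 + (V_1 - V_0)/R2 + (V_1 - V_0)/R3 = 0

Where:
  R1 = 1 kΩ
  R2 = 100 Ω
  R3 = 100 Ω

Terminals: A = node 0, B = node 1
Reduce the network between node 0 (A) and node 1 (B) by series/parallel combination:
  Rp1 = R1 ‖ R2 ‖ R3 (parallel, all between nodes 0 and 1) = 1/(1/1000 + 1/100 + 1/100) = 47.62 Ω
R_eq = 47.62 Ω

Final answer: 47.62 Ω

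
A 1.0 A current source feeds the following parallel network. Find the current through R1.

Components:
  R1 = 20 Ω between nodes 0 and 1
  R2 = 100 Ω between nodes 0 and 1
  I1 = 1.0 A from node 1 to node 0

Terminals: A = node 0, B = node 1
All resistors sit directly between nodes 0 and 1, so they are in parallel and share one voltage V; the full source current 1 A splits among them.
1/R_par = 1/20 + 1/100 = 0.06 S  =>  R_par = 16.67 Ω
V = I × R_par = 1 × 16.67 = 16.67 V
I_R1 = V/R1 = 16.67/20 = 0.8333 A

Final answer: 0.8333 A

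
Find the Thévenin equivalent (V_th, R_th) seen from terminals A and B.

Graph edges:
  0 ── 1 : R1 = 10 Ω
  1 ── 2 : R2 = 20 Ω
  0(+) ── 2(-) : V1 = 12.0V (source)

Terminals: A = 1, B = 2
Step 1 — V_th is the open-circuit voltage V_A - V_B (nothing connected across the terminals).
Nodal analysis, taking node 2 as the 0 V reference.
Source V1 fixes V_0 = 12 V.
KCL at each unknown node (sum of currents leaving = 0; resistances in Ω):
  Node 1: (V_1 - 12)/10 + (V_1 - 0)/20 = 0
Collecting terms: 0.15 × V_1 = 1.2  =>  V_1 = 8 V
V_th = V_1 - V_2 = 8 - 0 = 8 V
Step 2 — R_th: zero the source — replace V1 by a short circuit (node 2 merges into node 0) — and find the resistance seen between A (node 1) and B (node 0).
Reduce the network between node 1 (A) and node 0 (B) by series/parallel combination:
  Rp1 = R1 ‖ R2 (parallel, both between nodes 0 and 1) = 1/(1/10 + 1/20) = 6.667 Ω
R_th = 6.667 Ω

Final answer: V_th = 8 V, R_th = 6.667 Ω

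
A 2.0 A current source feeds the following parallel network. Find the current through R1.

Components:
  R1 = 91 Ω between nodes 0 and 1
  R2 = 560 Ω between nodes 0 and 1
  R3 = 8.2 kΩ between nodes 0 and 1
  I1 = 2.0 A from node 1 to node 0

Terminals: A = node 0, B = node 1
All resistors sit directly between nodes 0 and 1, so they are in parallel and share one voltage V; the full source current 2 A splits among them.
1/R_par = 1/91 + 1/560 + 1/8200 = 0.0129 S  =>  R_par = 77.54 Ω
V = I × R_par = 2 × 77.54 = 155.1 V
I_R1 = V/R1 = 155.1/91 = 1.704 A

Final answer: 1.704 A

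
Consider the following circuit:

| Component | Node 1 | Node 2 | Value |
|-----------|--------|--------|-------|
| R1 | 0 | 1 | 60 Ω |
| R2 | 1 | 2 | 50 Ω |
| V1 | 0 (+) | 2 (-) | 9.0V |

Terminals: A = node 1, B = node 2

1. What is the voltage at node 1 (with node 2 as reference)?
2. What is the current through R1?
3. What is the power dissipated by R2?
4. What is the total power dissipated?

Nodal analysis, taking node 2 as the 0 V reference.
Source V1 fixes V_0 = 9 V.
KCL at each unknown node (sum of currents leaving = 0; resistances in Ω):
  Node 1: (V_1 - 9)/60 + (V_1 - 0)/50 = 0
Collecting terms: 0.03667 × V_1 = 0.15  =>  V_1 = 4.091 V
Part 1:
  Read off the nodal solution: V_1 = 4.091 V
Part 2:
  I_R1 = (V_0 - V_1)/R1 = (9 - 4.091)/60 = 0.08182 A
  Magnitude: I_R1 = 0.08182 A
Part 3:
  I_R2 = (V_1 - V_2)/R2 = (4.091 - 0)/50 = 0.08182 A
  P_R2 = I_R2² × R2 = (0.08182)² × 50 = 0.3347 W
Part 4:
  Power in each resistor, P = (ΔV)²/R:
    P_R1 = (9 - 4.091)²/60 = 0.4017 W
    P_R2 = (4.091 - 0)²/50 = 0.3347 W
  P_total = P_R1 + P_R2 = 0.7364 W

Final answers:
1. V_1 = 4.091 V
2. I_R1 = 0.08182 A
3. P_R2 = 0.3347 W
4. P_total = 0.7364 W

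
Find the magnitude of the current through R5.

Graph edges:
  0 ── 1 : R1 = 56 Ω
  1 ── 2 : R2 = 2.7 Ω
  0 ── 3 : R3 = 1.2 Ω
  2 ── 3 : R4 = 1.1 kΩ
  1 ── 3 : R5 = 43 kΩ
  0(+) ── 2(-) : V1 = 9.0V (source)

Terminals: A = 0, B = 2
Nodal analysis, taking node 2 as the 0 V reference.
Source V1 fixes V_0 = 9 V.
KCL at each unknown node (sum of currents leaving = 0; resistances in Ω):
  Node 1: (V_1 - 9)/56 + (V_1 - 0)/2.7 + (V_1 - V_3)/43000 = 0
  Node 3: (V_3 - 9)/1.2 + (V_3 - 0)/1100 + (V_3 - V_1)/43000 = 0
Collecting terms (coefficients in siemens):
  0.3883·V_1 - 0.00002326·V_3 = 0.1607
  0.8343·V_3 - 0.00002326·V_1 = 7.5
Determinant D = (0.3883)(0.8343) - (-0.00002326)(-0.00002326) = 0.3239
V_1 = [(0.1607)(0.8343) - (-0.00002326)(7.5)]/D = 0.4145 V
V_3 = [(0.3883)(7.5) - (0.1607)(-0.00002326)]/D = 8.99 V
I_R5 = (V_1 - V_3)/R5 = (0.4145 - 8.99)/43000 = -0.0001994 A
|I_R5| = 0.0001994 A

Final answer: |I_R5| = 0.0001994 A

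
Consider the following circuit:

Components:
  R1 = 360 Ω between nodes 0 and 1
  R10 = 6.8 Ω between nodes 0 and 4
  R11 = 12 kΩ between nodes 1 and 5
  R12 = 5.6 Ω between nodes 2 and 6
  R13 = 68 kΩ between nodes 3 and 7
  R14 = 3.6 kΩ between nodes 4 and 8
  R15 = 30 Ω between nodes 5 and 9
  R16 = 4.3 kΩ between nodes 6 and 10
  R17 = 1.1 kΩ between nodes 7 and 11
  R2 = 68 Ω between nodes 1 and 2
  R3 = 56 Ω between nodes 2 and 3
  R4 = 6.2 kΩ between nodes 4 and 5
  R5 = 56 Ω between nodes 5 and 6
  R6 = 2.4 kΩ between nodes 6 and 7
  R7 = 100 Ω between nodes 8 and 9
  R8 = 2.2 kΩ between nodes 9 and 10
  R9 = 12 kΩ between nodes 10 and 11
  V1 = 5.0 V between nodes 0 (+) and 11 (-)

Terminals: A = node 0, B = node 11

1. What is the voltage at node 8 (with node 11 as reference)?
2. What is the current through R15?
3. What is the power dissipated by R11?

Nodal analysis, taking node 11 as the 0 V reference.
Source V1 fixes V_0 = 5 V.
KCL at each unknown node (sum of currents leaving = 0; resistances in Ω):
  Node 1: (V_1 - 5)/360 + (V_1 - V_2)/68 + (V_1 - V_5)/12000 = 0
  Node 2: (V_2 - V_1)/68 + (V_2 - V_3)/56 + (V_2 - V_6)/5.6 = 0
  Node 3: (V_3 - V_2)/56 + (V_3 - V_7)/68000 = 0
  Node 4: (V_4 - V_5)/6200 + (V_4 - 5)/6.8 + (V_4 - V_8)/3600 = 0
  Node 5: (V_5 - V_4)/6200 + (V_5 - V_6)/56 + (V_5 - V_1)/12000 + (V_5 - V_9)/30 = 0
  Node 6: (V_6 - V_5)/56 + (V_6 - V_7)/2400 + (V_6 - V_2)/5.6 + (V_6 - V_10)/4300 = 0
  Node 7: (V_7 - V_6)/2400 + (V_7 - V_3)/68000 + (V_7 - 0)/1100 = 0
  Node 8: (V_8 - V_9)/100 + (V_8 - V_4)/3600 = 0
  Node 9: (V_9 - V_8)/100 + (V_9 - V_10)/2200 + (V_9 - V_5)/30 = 0
  Node 10: (V_10 - V_9)/2200 + (V_10 - 0)/12000 + (V_10 - V_6)/4300 = 0
Collecting terms (coefficients in siemens):
  0.01757·V_1 - 0.01471·V_2 - 0.00008333·V_5 = 0.01389
  0.2111·V_2 - 0.01471·V_1 - 0.01786·V_3 - 0.1786·V_6 = 0
  0.01787·V_3 - 0.01786·V_2 - 0.00001471·V_7 = 0
  0.1475·V_4 - 0.0001613·V_5 - 0.0002778·V_8 = 0.7353
  0.05144·V_5 - 0.00008333·V_1 - 0.0001613·V_4 - 0.01786·V_6 - 0.03333·V_9 = 0
  0.1971·V_6 - 0.1786·V_2 - 0.01786·V_5 - 0.0004167·V_7 - 0.0002326·V_10 = 0
  0.00134·V_7 - 0.00001471·V_3 - 0.0004167·V_6 = 0
  0.01028·V_8 - 0.0002778·V_4 - 0.01·V_9 = 0
  0.04379·V_9 - 0.03333·V_5 - 0.01·V_8 - 0.0004545·V_10 = 0
  0.0007704·V_10 - 0.0002326·V_6 - 0.0004545·V_9 = 0
Solving these 10 simultaneous equations (Gaussian elimination) gives:
  V_1 = 4.509 V, V_2 = 4.417 V, V_3 = 4.414 V, V_4 = 4.998 V
  V_5 = 4.412 V, V_6 = 4.409 V, V_7 = 1.419 V, V_8 = 4.426 V
  V_9 = 4.41 V, V_10 = 3.933 V
Part 1:
  Read off the nodal solution: V_8 = 4.426 V
Part 2:
  I_R15 = (V_5 - V_9)/R15 = (4.412 - 4.41)/30 = 0.00005796 A
  Magnitude: I_R15 = 0.00005796 A
Part 3:
  I_R11 = (V_1 - V_5)/R11 = (4.509 - 4.412)/12000 = 0.000008088 A
  P_R11 = I_R11² × R11 = (0.000008088)² × 12000 = 0.000000785 W

Final answers:
1. V_8 = 4.426 V
2. I_R15 = 5.796e-05 A
3. P_R11 = 7.85e-07 W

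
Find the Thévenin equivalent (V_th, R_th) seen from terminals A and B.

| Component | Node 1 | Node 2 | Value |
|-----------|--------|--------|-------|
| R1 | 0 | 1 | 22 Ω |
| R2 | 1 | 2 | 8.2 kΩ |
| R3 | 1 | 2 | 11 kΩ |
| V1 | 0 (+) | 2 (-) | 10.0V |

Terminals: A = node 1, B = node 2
Step 1 — V_th is the open-circuit voltage V_A - V_B (nothing connected across the terminals).
Nodal analysis, taking node 2 as the 0 V reference.
Source V1 fixes V_0 = 10 V.
KCL at each unknown node (sum of currents leaving = 0; resistances in Ω):
  Node 1: (V_1 - 10)/22 + (V_1 - 0)/8200 + (V_1 - 0)/11000 = 0
Collecting terms: 0.04567 × V_1 = 0.4545  =>  V_1 = 9.953 V
V_th = V_1 - V_2 = 9.953 - 0 = 9.953 V
Step 2 — R_th: zero the source — replace V1 by a short circuit (node 2 merges into node 0) — and find the resistance seen between A (node 1) and B (node 0).
Reduce the network between node 1 (A) and node 0 (B) by series/parallel combination:
  Rp1 = R1 ‖ R2 ‖ R3 (parallel, all between nodes 0 and 1) = 1/(1/22 + 1/8200 + 1/11000) = 21.9 Ω
R_th = 21.9 Ω

Final answer: V_th = 9.953 V, R_th = 21.9 Ω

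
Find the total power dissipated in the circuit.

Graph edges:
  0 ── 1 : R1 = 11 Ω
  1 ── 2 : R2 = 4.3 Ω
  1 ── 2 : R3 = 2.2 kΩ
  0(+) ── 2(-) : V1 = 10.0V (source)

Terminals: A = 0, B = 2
Nodal analysis, taking node 2 as the 0 V reference.
Source V1 fixes V_0 = 10 V.
KCL at each unknown node (sum of currents leaving = 0; resistances in Ω):
  Node 1: (V_1 - 10)/11 + (V_1 - 0)/4.3 + (V_1 - 0)/2200 = 0
Collecting terms: 0.3239 × V_1 = 0.9091  =>  V_1 = 2.807 V
Power in each resistor, P = (ΔV)²/R:
  P_R1 = (10 - 2.807)²/11 = 4.704 W
  P_R2 = (2.807 - 0)²/4.3 = 1.832 W
  P_R3 = (2.807 - 0)²/2200 = 0.00358 W
P_total = P_R1 + P_R2 + P_R3 = 6.54 W

Final answer: 6.54 W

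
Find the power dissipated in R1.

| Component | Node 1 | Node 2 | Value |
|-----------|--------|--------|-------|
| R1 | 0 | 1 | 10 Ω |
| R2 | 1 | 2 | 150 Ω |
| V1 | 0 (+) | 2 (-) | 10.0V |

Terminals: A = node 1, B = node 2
Nodal analysis, taking node 2 as the 0 V reference.
Source V1 fixes V_0 = 10 V.
KCL at each unknown node (sum of currents leaving = 0; resistances in Ω):
  Node 1: (V_1 - 10)/10 + (V_1 - 0)/150 = 0
Collecting terms: 0.1067 × V_1 = 1  =>  V_1 = 9.375 V
I_R1 = (V_0 - V_1)/R1 = (10 - 9.375)/10 = 0.0625 A
P_R1 = I_R1² × R1 = (0.0625)² × 10 = 0.03906 W

Final answer: 0.03906 W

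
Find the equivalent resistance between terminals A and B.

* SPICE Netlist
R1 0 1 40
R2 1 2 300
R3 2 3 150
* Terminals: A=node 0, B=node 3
Reduce the network between node 0 (A) and node 3 (B) by series/parallel combination:
  Rs1 = R1 + R2 (series, joined only at node 1) = 40 + 300 = 340 Ω
  Rs2 = R3 + Rs1 (series, joined only at node 2) = 150 + 340 = 490 Ω
R_eq = 490 Ω

Final answer: 490 Ω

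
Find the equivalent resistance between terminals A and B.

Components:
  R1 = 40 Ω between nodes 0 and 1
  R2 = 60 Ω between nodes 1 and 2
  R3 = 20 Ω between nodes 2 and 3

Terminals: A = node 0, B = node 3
Reduce the network between node 0 (A) and node 3 (B) by series/parallel combination:
  Rs1 = R1 + R2 (series, joined only at node 1) = 40 + 60 = 100 Ω
  Rs2 = R3 + Rs1 (series, joined only at node 2) = 20 + 100 = 120 Ω
R_eq = 120 Ω

Final answer: 120 Ω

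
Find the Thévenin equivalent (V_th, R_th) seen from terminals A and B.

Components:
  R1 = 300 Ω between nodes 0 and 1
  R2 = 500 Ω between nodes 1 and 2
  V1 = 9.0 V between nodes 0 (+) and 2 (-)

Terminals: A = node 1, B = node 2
Step 1 — V_th is the open-circuit voltage V_A - V_B (nothing connected across the terminals).
Nodal analysis, taking node 2 as the 0 V reference.
Source V1 fixes V_0 = 9 V.
KCL at each unknown node (sum of currents leaving = 0; resistances in Ω):
  Node 1: (V_1 - 9)/300 + (V_1 - 0)/500 = 0
Collecting terms: 0.005333 × V_1 = 0.03  =>  V_1 = 5.625 V
V_th = V_1 - V_2 = 5.625 - 0 = 5.625 V
Step 2 — R_th: zero the source — replace V1 by a short circuit (node 2 merges into node 0) — and find the resistance seen between A (node 1) and B (node 0).
Reduce the network between node 1 (A) and node 0 (B) by series/parallel combination:
  Rp1 = R1 ‖ R2 (parallel, both between nodes 0 and 1) = 1/(1/300 + 1/500) = 187.5 Ω
R_th = 187.5 Ω

Final answer: V_th = 5.625 V, R_th = 187.5 Ω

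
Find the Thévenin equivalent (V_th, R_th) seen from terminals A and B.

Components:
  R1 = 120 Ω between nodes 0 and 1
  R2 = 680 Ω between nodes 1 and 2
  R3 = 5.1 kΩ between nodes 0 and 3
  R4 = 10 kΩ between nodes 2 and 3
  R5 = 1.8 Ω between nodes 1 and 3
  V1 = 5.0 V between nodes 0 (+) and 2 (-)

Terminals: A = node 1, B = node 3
Step 1 — V_th is the open-circuit voltage V_A - V_B (nothing connected across the terminals).
Nodal analysis, taking node 2 as the 0 V reference.
Source V1 fixes V_0 = 5 V.
KCL at each unknown node (sum of currents leaving = 0; resistances in Ω):
  Node 1: (V_1 - 5)/120 + (V_1 - 0)/680 + (V_1 - V_3)/1.8 = 0
  Node 3: (V_3 - 5)/5100 + (V_3 - 0)/10000 + (V_3 - V_1)/1.8 = 0
Collecting terms (coefficients in siemens):
  0.5654·V_1 - 0.5556·V_3 = 0.04167
  0.5559·V_3 - 0.5556·V_1 = 0.0009804
Determinant D = (0.5654)(0.5559) - (-0.5556)(-0.5556) = 0.005614
V_1 = [(0.04167)(0.5559) - (-0.5556)(0.0009804)]/D = 4.222 V
V_3 = [(0.5654)(0.0009804) - (0.04167)(-0.5556)]/D = 4.222 V
V_th = V_1 - V_3 = 4.222 - 4.222 = 0.0004854 V
Step 2 — R_th: zero the source — replace V1 by a short circuit (node 2 merges into node 0) — and find the resistance seen between A (node 1) and B (node 3).
Reduce the network between node 1 (A) and node 3 (B) by series/parallel combination:
  Rp1 = R1 ‖ R2 (parallel, both between nodes 0 and 1) = 1/(1/120 + 1/680) = 102 Ω
  Rp2 = R3 ‖ R4 (parallel, both between nodes 0 and 3) = 1/(1/5100 + 1/10000) = 3377 Ω
  Rs1 = Rp1 + Rp2 (series, joined only at node 0) = 102 + 3377 = 3479 Ω
  Rp3 = R5 ‖ Rs1 (parallel, both between nodes 1 and 3) = 1/(1/1.8 + 1/3479) = 1.799 Ω
R_th = 1.799 Ω

Final answer: V_th = 0.0004854 V, R_th = 1.799 Ω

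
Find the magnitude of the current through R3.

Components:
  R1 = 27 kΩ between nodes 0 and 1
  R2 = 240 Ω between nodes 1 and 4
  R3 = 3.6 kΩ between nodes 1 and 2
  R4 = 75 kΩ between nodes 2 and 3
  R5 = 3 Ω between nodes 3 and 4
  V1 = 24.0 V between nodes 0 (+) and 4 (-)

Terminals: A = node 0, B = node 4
Nodal analysis, taking node 4 as the 0 V reference.
Source V1 fixes V_0 = 24 V.
KCL at each unknown node (sum of currents leaving = 0; resistances in Ω):
  Node 1: (V_1 - 24)/27000 + (V_1 - 0)/240 + (V_1 - V_2)/3600 = 0
  Node 2: (V_2 - V_1)/3600 + (V_2 - V_3)/75000 = 0
  Node 3: (V_3 - V_2)/75000 + (V_3 - 0)/3 = 0
Collecting terms (coefficients in siemens):
  0.004481·V_1 - 0.0002778·V_2 = 0.0008889
  0.0002911·V_2 - 0.0002778·V_1 - 0.00001333·V_3 = 0
  0.3333·V_3 - 0.00001333·V_2 = 0
Solving these 3 simultaneous equations (Gaussian elimination) gives:
  V_1 = 0.2108 V, V_2 = 0.2012 V, V_3 = 0.000008046 V
I_R3 = (V_1 - V_2)/R3 = (0.2108 - 0.2012)/3600 = 0.000002682 A
|I_R3| = 0.000002682 A

Final answer: |I_R3| = 2.682e-06 A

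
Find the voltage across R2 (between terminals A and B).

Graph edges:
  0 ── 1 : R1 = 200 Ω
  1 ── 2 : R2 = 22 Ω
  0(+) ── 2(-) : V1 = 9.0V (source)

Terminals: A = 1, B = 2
R1 and R2 are in series across V1 (node 0 → node 1 → node 2), and the output A–B is taken across R2, so this is a voltage divider.
Series current: I = V1/(R1 + R2) = 9/(200 + 22) = 9/222 = 0.04054 A
V_R2 = I × R2 = V1 × R2/(R1 + R2) = 9 × 22/222 = 0.8919 V

Final answer: 0.8919 V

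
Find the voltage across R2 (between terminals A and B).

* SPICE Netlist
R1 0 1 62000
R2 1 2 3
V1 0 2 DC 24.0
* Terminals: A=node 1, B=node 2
R1 and R2 are in series across V1 (node 0 → node 1 → node 2), and the output A–B is taken across R2, so this is a voltage divider.
Series current: I = V1/(R1 + R2) = 24/(62000 + 3) = 24/62000 = 0.0003871 A
V_R2 = I × R2 = V1 × R2/(R1 + R2) = 24 × 3/62000 = 0.001161 V

Final answer: 0.001161 V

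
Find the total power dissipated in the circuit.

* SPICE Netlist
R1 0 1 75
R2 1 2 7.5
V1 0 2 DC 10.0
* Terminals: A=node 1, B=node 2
Nodal analysis, taking node 2 as the 0 V reference.
Source V1 fixes V_0 = 10 V.
KCL at each unknown node (sum of currents leaving = 0; resistances in Ω):
  Node 1: (V_1 - 10)/75 + (V_1 - 0)/7.5 = 0
Collecting terms: 0.1467 × V_1 = 0.1333  =>  V_1 = 0.9091 V
Power in each resistor, P = (ΔV)²/R:
  P_R1 = (10 - 0.9091)²/75 = 1.102 W
  P_R2 = (0.9091 - 0)²/7.5 = 0.1102 W
P_total = P_R1 + P_R2 = 1.212 W

Final answer: 1.212 W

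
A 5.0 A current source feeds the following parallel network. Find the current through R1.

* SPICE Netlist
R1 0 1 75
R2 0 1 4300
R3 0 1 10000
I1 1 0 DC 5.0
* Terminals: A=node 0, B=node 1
All resistors sit directly between nodes 0 and 1, so they are in parallel and share one voltage V; the full source current 5 A splits among them.
1/R_par = 1/75 + 1/4300 + 1/10000 = 0.01367 S  =>  R_par = 73.17 Ω
V = I × R_par = 5 × 73.17 = 365.9 V
I_R1 = V/R1 = 365.9/75 = 4.878 A

Final answer: 4.878 A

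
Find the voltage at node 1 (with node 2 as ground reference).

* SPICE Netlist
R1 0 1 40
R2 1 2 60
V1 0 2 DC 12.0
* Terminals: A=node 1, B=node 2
Nodal analysis, taking node 2 as the 0 V reference.
Source V1 fixes V_0 = 12 V.
KCL at each unknown node (sum of currents leaving = 0; resistances in Ω):
  Node 1: (V_1 - 12)/40 + (V_1 - 0)/60 = 0
Collecting terms: 0.04167 × V_1 = 0.3  =>  V_1 = 7.2 V
The requested potential is V_1 = 7.2 V.

Final answer: V_1 = 7.2 V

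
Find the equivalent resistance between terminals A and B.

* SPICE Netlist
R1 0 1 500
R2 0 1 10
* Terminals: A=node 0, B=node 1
Reduce the network between node 0 (A) and node 1 (B) by series/parallel combination:
  Rp1 = R1 ‖ R2 (parallel, both between nodes 0 and 1) = 1/(1/500 + 1/10) = 9.804 Ω
R_eq = 9.804 Ω

Final answer: 9.804 Ω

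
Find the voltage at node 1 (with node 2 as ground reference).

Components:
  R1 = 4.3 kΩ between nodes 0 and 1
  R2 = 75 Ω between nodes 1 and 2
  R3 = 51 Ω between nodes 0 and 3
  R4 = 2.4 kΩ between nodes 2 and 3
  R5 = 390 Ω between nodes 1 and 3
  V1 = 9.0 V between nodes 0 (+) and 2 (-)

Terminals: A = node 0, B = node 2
Nodal analysis, taking node 2 as the 0 V reference.
Source V1 fixes V_0 = 9 V.
KCL at each unknown node (sum of currents leaving = 0; resistances in Ω):
  Node 1: (V_1 - 9)/4300 + (V_1 - 0)/75 + (V_1 - V_3)/390 = 0
  Node 3: (V_3 - 9)/51 + (V_3 - 0)/2400 + (V_3 - V_1)/390 = 0
Collecting terms (coefficients in siemens):
  0.01613·V_1 - 0.002564·V_3 = 0.002093
  0.02259·V_3 - 0.002564·V_1 = 0.1765
Determinant D = (0.01613)(0.02259) - (-0.002564)(-0.002564) = 0.0003578
V_1 = [(0.002093)(0.02259) - (-0.002564)(0.1765)]/D = 1.397 V
V_3 = [(0.01613)(0.1765) - (0.002093)(-0.002564)]/D = 7.971 V
The requested potential is V_1 = 1.397 V.

Final answer: V_1 = 1.397 V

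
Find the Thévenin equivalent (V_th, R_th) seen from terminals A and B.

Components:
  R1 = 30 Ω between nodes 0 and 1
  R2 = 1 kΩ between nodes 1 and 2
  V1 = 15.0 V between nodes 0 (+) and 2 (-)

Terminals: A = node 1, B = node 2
Step 1 — V_th is the open-circuit voltage V_A - V_B (nothing connected across the terminals).
Nodal analysis, taking node 2 as the 0 V reference.
Source V1 fixes V_0 = 15 V.
KCL at each unknown node (sum of currents leaving = 0; resistances in Ω):
  Node 1: (V_1 - 15)/30 + (V_1 - 0)/1000 = 0
Collecting terms: 0.03433 × V_1 = 0.5  =>  V_1 = 14.56 V
V_th = V_1 - V_2 = 14.56 - 0 = 14.56 V
Step 2 — R_th: zero the source — replace V1 by a short circuit (node 2 merges into node 0) — and find the resistance seen between A (node 1) and B (node 0).
Reduce the network between node 1 (A) and node 0 (B) by series/parallel combination:
  Rp1 = R1 ‖ R2 (parallel, both between nodes 0 and 1) = 1/(1/30 + 1/1000) = 29.13 Ω
R_th = 29.13 Ω

Final answer: V_th = 14.56 V, R_th = 29.13 Ω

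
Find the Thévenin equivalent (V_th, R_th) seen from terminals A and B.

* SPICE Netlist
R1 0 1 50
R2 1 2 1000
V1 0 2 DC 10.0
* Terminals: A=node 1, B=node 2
Step 1 — V_th is the open-circuit voltage V_A - V_B (nothing connected across the terminals).
Nodal analysis, taking node 2 as the 0 V reference.
Source V1 fixes V_0 = 10 V.
KCL at each unknown node (sum of currents leaving = 0; resistances in Ω):
  Node 1: (V_1 - 10)/50 + (V_1 - 0)/1000 = 0
Collecting terms: 0.021 × V_1 = 0.2  =>  V_1 = 9.524 V
V_th = V_1 - V_2 = 9.524 - 0 = 9.524 V
Step 2 — R_th: zero the source — replace V1 by a short circuit (node 2 merges into node 0) — and find the resistance seen between A (node 1) and B (node 0).
Reduce the network between node 1 (A) and node 0 (B) by series/parallel combination:
  Rp1 = R1 ‖ R2 (parallel, both between nodes 0 and 1) = 1/(1/50 + 1/1000) = 47.62 Ω
R_th = 47.62 Ω

Final answer: V_th = 9.524 V, R_th = 47.62 Ω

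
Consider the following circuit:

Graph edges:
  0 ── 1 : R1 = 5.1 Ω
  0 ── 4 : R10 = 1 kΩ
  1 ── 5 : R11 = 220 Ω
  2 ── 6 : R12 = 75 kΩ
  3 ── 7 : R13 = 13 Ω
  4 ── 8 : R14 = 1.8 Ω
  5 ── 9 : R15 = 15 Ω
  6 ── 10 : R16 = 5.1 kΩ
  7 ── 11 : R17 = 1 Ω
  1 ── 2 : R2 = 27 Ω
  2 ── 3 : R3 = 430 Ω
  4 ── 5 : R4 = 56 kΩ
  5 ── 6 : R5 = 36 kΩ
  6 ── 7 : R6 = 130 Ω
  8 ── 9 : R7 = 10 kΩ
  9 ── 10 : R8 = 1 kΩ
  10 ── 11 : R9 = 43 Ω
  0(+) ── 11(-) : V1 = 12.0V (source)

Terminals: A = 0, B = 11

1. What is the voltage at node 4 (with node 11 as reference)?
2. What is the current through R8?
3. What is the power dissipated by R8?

Nodal analysis, taking node 11 as the 0 V reference.
Source V1 fixes V_0 = 12 V.
KCL at each unknown node (sum of currents leaving = 0; resistances in Ω):
  Node 1: (V_1 - 12)/5.1 + (V_1 - V_2)/27 + (V_1 - V_5)/220 = 0
  Node 2: (V_2 - V_1)/27 + (V_2 - V_3)/430 + (V_2 - V_6)/75000 = 0
  Node 3: (V_3 - V_2)/430 + (V_3 - V_7)/13 = 0
  Node 4: (V_4 - V_5)/56000 + (V_4 - 12)/1000 + (V_4 - V_8)/1.8 = 0
  Node 5: (V_5 - V_4)/56000 + (V_5 - V_6)/36000 + (V_5 - V_1)/220 + (V_5 - V_9)/15 = 0
  Node 6: (V_6 - V_5)/36000 + (V_6 - V_7)/130 + (V_6 - V_2)/75000 + (V_6 - V_10)/5100 = 0
  Node 7: (V_7 - V_6)/130 + (V_7 - V_3)/13 + (V_7 - 0)/1 = 0
  Node 8: (V_8 - V_9)/10000 + (V_8 - V_4)/1.8 = 0
  Node 9: (V_9 - V_8)/10000 + (V_9 - V_10)/1000 + (V_9 - V_5)/15 = 0
  Node 10: (V_10 - V_9)/1000 + (V_10 - 0)/43 + (V_10 - V_6)/5100 = 0
Collecting terms (coefficients in siemens):
  0.2377·V_1 - 0.03704·V_2 - 0.004545·V_5 = 2.353
  0.03938·V_2 - 0.03704·V_1 - 0.002326·V_3 - 0.00001333·V_6 = 0
  0.07925·V_3 - 0.002326·V_2 - 0.07692·V_7 = 0
  0.5566·V_4 - 0.00001786·V_5 - 0.5556·V_8 = 0.012
  0.07126·V_5 - 0.004545·V_1 - 0.00001786·V_4 - 0.00002778·V_6 - 0.06667·V_9 = 0
  0.007929·V_6 - 0.00001333·V_2 - 0.00002778·V_5 - 0.007692·V_7 - 0.0001961·V_10 = 0
  1.085·V_7 - 0.07692·V_3 - 0.007692·V_6 = 0
  0.5557·V_8 - 0.5556·V_4 - 0.0001·V_9 = 0
  0.06777·V_9 - 0.06667·V_5 - 0.0001·V_8 - 0.001·V_10 = 0
  0.02445·V_10 - 0.0001961·V_6 - 0.001·V_9 = 0
Solving these 10 simultaneous equations (Gaussian elimination) gives:
  V_1 = 11.82 V, V_2 = 11.14 V, V_3 = 0.3518 V, V_4 = 11.75 V
  V_5 = 9.783 V, V_6 = 0.08759 V, V_7 = 0.02557 V, V_8 = 11.75 V
  V_9 = 9.648 V, V_10 = 0.3953 V
Part 1:
  Read off the nodal solution: V_4 = 11.75 V
Part 2:
  I_R8 = (V_9 - V_10)/R8 = (9.648 - 0.3953)/1000 = 0.009252 A
  Magnitude: I_R8 = 0.009252 A
Part 3:
  I_R8 = (V_9 - V_10)/R8 = (9.648 - 0.3953)/1000 = 0.009252 A
  P_R8 = I_R8² × R8 = (0.009252)² × 1000 = 0.08561 W

Final answers:
1. V_4 = 11.75 V
2. I_R8 = 0.009252 A
3. P_R8 = 0.08561 W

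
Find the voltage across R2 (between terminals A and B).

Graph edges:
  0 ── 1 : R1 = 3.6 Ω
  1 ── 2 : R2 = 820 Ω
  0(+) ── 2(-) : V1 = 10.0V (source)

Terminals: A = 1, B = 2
R1 and R2 are in series across V1 (node 0 → node 1 → node 2), and the output A–B is taken across R2, so this is a voltage divider.
Series current: I = V1/(R1 + R2) = 10/(3.6 + 820) = 10/823.6 = 0.01214 A
V_R2 = I × R2 = V1 × R2/(R1 + R2) = 10 × 820/823.6 = 9.956 V

Final answer: 9.956 V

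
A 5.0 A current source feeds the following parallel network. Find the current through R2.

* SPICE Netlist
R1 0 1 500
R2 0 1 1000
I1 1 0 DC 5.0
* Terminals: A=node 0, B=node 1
All resistors sit directly between nodes 0 and 1, so they are in parallel and share one voltage V; the full source current 5 A splits among them.
1/R_par = 1/500 + 1/1000 = 0.003 S  =>  R_par = 333.3 Ω
V = I × R_par = 5 × 333.3 = 1667 V
I_R2 = V/R2 = 1667/1000 = 1.667 A

Final answer: 1.667 A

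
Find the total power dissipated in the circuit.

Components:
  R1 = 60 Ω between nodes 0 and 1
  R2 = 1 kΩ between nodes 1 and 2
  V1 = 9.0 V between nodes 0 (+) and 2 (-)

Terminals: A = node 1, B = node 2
Nodal analysis, taking node 2 as the 0 V reference.
Source V1 fixes V_0 = 9 V.
KCL at each unknown node (sum of currents leaving = 0; resistances in Ω):
  Node 1: (V_1 - 9)/60 + (V_1 - 0)/1000 = 0
Collecting terms: 0.01767 × V_1 = 0.15  =>  V_1 = 8.491 V
Power in each resistor, P = (ΔV)²/R:
  P_R1 = (9 - 8.491)²/60 = 0.004325 W
  P_R2 = (8.491 - 0)²/1000 = 0.07209 W
P_total = P_R1 + P_R2 = 0.07642 W

Final answer: 0.07642 W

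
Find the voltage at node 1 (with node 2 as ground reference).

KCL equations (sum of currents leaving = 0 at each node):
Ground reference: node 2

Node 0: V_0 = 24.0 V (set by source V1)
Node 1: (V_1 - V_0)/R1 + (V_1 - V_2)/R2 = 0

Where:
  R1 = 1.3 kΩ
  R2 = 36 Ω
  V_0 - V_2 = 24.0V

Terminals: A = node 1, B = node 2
Nodal analysis, taking node 2 as the 0 V reference.
Source V1 fixes V_0 = 24 V.
KCL at each unknown node (sum of currents leaving = 0; resistances in Ω):
  Node 1: (V_1 - 24)/1300 + (V_1 - 0)/36 = 0
Collecting terms: 0.02855 × V_1 = 0.01846  =>  V_1 = 0.6467 V
The requested potential is V_1 = 0.6467 V.

Final answer: V_1 = 0.6467 V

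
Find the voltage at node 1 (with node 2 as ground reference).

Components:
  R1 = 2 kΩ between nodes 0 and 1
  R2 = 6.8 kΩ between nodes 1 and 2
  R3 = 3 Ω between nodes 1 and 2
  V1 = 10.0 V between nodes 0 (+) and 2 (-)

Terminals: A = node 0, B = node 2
Nodal analysis, taking node 2 as the 0 V reference.
Source V1 fixes V_0 = 10 V.
KCL at each unknown node (sum of currents leaving = 0; resistances in Ω):
  Node 1: (V_1 - 10)/2000 + (V_1 - 0)/6800 + (V_1 - 0)/3 = 0
Collecting terms: 0.334 × V_1 = 0.005  =>  V_1 = 0.01497 V
The requested potential is V_1 = 0.01497 V.

Final answer: V_1 = 0.01497 V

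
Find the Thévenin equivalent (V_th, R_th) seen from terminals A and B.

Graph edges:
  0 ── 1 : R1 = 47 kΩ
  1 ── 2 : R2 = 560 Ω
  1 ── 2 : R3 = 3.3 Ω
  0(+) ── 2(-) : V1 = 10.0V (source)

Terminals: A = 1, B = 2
Step 1 — V_th is the open-circuit voltage V_A - V_B (nothing connected across the terminals).
Nodal analysis, taking node 2 as the 0 V reference.
Source V1 fixes V_0 = 10 V.
KCL at each unknown node (sum of currents leaving = 0; resistances in Ω):
  Node 1: (V_1 - 10)/47000 + (V_1 - 0)/560 + (V_1 - 0)/3.3 = 0
Collecting terms: 0.3048 × V_1 = 0.0002128  =>  V_1 = 0.000698 V
V_th = V_1 - V_2 = 0.000698 - 0 = 0.000698 V
Step 2 — R_th: zero the source — replace V1 by a short circuit (node 2 merges into node 0) — and find the resistance seen between A (node 1) and B (node 0).
Reduce the network between node 1 (A) and node 0 (B) by series/parallel combination:
  Rp1 = R1 ‖ R2 ‖ R3 (parallel, all between nodes 0 and 1) = 1/(1/47000 + 1/560 + 1/3.3) = 3.28 Ω
R_th = 3.28 Ω

Final answer: V_th = 0.000698 V, R_th = 3.28 Ω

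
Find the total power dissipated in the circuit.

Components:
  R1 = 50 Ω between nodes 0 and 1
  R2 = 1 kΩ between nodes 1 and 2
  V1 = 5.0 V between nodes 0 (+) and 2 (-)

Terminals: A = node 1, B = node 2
Nodal analysis, taking node 2 as the 0 V reference.
Source V1 fixes V_0 = 5 V.
KCL at each unknown node (sum of currents leaving = 0; resistances in Ω):
  Node 1: (V_1 - 5)/50 + (V_1 - 0)/1000 = 0
Collecting terms: 0.021 × V_1 = 0.1  =>  V_1 = 4.762 V
Power in each resistor, P = (ΔV)²/R:
  P_R1 = (5 - 4.762)²/50 = 0.001134 W
  P_R2 = (4.762 - 0)²/1000 = 0.02268 W
P_total = P_R1 + P_R2 = 0.02381 W

Final answer: 0.02381 W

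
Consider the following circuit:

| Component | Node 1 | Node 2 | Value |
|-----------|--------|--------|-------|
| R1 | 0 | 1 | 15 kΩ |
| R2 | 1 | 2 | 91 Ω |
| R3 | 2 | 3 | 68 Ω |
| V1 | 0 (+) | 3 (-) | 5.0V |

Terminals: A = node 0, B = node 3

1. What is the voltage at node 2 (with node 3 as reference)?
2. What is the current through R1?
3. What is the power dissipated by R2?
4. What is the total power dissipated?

Nodal analysis, taking node 3 as the 0 V reference.
Source V1 fixes V_0 = 5 V.
KCL at each unknown node (sum of currents leaving = 0; resistances in Ω):
  Node 1: (V_1 - 5)/15000 + (V_1 - V_2)/91 = 0
  Node 2: (V_2 - V_1)/91 + (V_2 - 0)/68 = 0
Collecting terms (coefficients in siemens):
  0.01106·V_1 - 0.01099·V_2 = 0.0003333
  0.02569·V_2 - 0.01099·V_1 = 0
Determinant D = (0.01106)(0.02569) - (-0.01099)(-0.01099) = 0.0001633
V_1 = [(0.0003333)(0.02569) - (-0.01099)(0)]/D = 0.05244 V
V_2 = [(0.01106)(0) - (0.0003333)(-0.01099)]/D = 0.02243 V
Part 1:
  Read off the nodal solution: V_2 = 0.02243 V
Part 2:
  I_R1 = (V_0 - V_1)/R1 = (5 - 0.05244)/15000 = 0.0003298 A
  Magnitude: I_R1 = 0.0003298 A
Part 3:
  I_R2 = (V_1 - V_2)/R2 = (0.05244 - 0.02243)/91 = 0.0003298 A
  P_R2 = I_R2² × R2 = (0.0003298)² × 91 = 0.0000099 W
Part 4:
  Power in each resistor, P = (ΔV)²/R:
    P_R1 = (5 - 0.05244)²/15000 = 0.001632 W
    P_R2 = (0.05244 - 0.02243)²/91 = 0.0000099 W
    P_R3 = (0.02243 - 0)²/68 = 0.000007398 W
  P_total = P_R1 + P_R2 + P_R3 = 0.001649 W

Final answers:
1. V_2 = 0.02243 V
2. I_R1 = 0.0003298 A
3. P_R2 = 9.9e-06 W
4. P_total = 0.001649 W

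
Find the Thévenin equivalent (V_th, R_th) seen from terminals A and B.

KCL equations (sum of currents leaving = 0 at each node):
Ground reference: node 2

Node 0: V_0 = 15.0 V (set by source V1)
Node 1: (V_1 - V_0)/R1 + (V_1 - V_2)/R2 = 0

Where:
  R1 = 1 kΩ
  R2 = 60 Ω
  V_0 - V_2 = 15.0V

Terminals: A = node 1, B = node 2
Step 1 — V_th is the open-circuit voltage V_A - V_B (nothing connected across the terminals).
Nodal analysis, taking node 2 as the 0 V reference.
Source V1 fixes V_0 = 15 V.
KCL at each unknown node (sum of currents leaving = 0; resistances in Ω):
  Node 1: (V_1 - 15)/1000 + (V_1 - 0)/60 = 0
Collecting terms: 0.01767 × V_1 = 0.015  =>  V_1 = 0.8491 V
V_th = V_1 - V_2 = 0.8491 - 0 = 0.8491 V
Step 2 — R_th: zero the source — replace V1 by a short circuit (node 2 merges into node 0) — and find the resistance seen between A (node 1) and B (node 0).
Reduce the network between node 1 (A) and node 0 (B) by series/parallel combination:
  Rp1 = R1 ‖ R2 (parallel, both between nodes 0 and 1) = 1/(1/1000 + 1/60) = 56.6 Ω
R_th = 56.6 Ω

Final answer: V_th = 0.8491 V, R_th = 56.6 Ω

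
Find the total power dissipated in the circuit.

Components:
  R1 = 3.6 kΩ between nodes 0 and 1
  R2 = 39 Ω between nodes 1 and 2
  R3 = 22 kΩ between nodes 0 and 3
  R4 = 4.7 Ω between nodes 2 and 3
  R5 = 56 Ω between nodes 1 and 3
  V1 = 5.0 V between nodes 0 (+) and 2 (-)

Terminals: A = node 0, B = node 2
Nodal analysis, taking node 2 as the 0 V reference.
Source V1 fixes V_0 = 5 V.
KCL at each unknown node (sum of currents leaving = 0; resistances in Ω):
  Node 1: (V_1 - 5)/3600 + (V_1 - 0)/39 + (V_1 - V_3)/56 = 0
  Node 3: (V_3 - 5)/22000 + (V_3 - 0)/4.7 + (V_3 - V_1)/56 = 0
Collecting terms (coefficients in siemens):
  0.04378·V_1 - 0.01786·V_3 = 0.001389
  0.2307·V_3 - 0.01786·V_1 = 0.0002273
Determinant D = (0.04378)(0.2307) - (-0.01786)(-0.01786) = 0.009779
V_1 = [(0.001389)(0.2307) - (-0.01786)(0.0002273)]/D = 0.03318 V
V_3 = [(0.04378)(0.0002273) - (0.001389)(-0.01786)]/D = 0.003554 V
Power in each resistor, P = (ΔV)²/R:
  P_R1 = (5 - 0.03318)²/3600 = 0.006853 W
  P_R2 = (0.03318 - 0)²/39 = 0.00002822 W
  P_R3 = (5 - 0.003554)²/22000 = 0.001135 W
  P_R4 = (0 - 0.003554)²/4.7 = 0.000002687 W
  P_R5 = (0.03318 - 0.003554)²/56 = 0.00001567 W
P_total = P_R1 + P_R2 + P_R3 + P_R4 + P_R5 = 0.008034 W

Final answer: 0.008034 W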